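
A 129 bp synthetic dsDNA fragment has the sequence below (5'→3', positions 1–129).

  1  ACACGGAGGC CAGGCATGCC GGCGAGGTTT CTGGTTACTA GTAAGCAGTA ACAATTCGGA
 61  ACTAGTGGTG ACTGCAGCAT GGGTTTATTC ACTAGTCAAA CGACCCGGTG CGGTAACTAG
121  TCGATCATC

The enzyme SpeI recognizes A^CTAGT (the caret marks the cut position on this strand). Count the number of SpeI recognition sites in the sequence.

4

ACTAGT occurs starting at positions 37, 61, 91, 116.
SpeI cuts at 4 sites.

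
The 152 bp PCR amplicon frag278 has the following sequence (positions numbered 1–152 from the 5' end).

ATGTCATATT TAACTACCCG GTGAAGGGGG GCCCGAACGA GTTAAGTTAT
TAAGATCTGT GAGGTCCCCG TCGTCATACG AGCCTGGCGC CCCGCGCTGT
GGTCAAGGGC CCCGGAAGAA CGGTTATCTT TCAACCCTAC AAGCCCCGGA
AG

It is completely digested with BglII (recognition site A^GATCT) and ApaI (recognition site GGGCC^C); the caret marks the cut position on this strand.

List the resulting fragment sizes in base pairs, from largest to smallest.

58, 41, 33, 20 bp

The BglII site (AGATCT) starts at position 53.
BglII cuts after the first base of each site, so after position 53.
ApaI sites (GGGCCC) start at positions 29, 107.
ApaI cuts after base 5 of each site (before the last base), so after positions 33, 111.
Combined cut positions: 33, 53, 111.
Linear molecule, 3 cuts → 4 fragments:
  1–33 → 33 bp
  34–53 → 20 bp
  54–111 → 58 bp
  112–152 → 41 bp
Sorted largest to smallest: 58, 41, 33, 20 bp.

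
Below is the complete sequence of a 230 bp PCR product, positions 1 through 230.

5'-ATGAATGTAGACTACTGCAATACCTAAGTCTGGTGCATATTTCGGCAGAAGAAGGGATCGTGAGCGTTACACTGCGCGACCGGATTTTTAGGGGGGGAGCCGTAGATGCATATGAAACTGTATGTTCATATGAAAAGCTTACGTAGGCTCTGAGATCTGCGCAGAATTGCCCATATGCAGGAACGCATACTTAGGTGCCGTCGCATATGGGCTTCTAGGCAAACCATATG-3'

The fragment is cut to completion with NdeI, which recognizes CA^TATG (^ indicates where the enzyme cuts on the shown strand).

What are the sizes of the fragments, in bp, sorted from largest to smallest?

NdeI sites (CATATG) start at positions 109, 127, 172, 204, 225.
NdeI cuts after base 2 of each site, so after positions 110, 128, 173, 205, 226.
Linear molecule, 5 cuts → 6 fragments:
  1–110 → 110 bp
  111–128 → 18 bp
  129–173 → 45 bp
  174–205 → 32 bp
  206–226 → 21 bp
  227–230 → 4 bp
Sorted largest to smallest: 110, 45, 32, 21, 18, 4 bp.

110, 45, 32, 21, 18, 4 bp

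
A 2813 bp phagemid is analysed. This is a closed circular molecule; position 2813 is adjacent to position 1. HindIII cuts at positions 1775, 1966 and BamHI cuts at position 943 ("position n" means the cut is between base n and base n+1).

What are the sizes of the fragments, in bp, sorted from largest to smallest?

Combined cut positions (sorted): 943, 1775, 1966.
Circular molecule, 3 cuts → 3 fragments:
  1775 − 943 = 832 bp
  1966 − 1775 = 191 bp
  wrap: 2813 − 1966 + 943 = 1790 bp
Sorted largest to smallest: 1790, 832, 191 bp.

1790, 832, 191 bp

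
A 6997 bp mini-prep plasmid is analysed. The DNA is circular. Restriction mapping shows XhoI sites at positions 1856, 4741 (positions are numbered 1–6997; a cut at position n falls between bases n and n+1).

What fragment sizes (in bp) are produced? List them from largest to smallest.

Circular molecule, 2 cuts → 2 fragments:
  4741 − 1856 = 2885 bp
  wrap: 6997 − 4741 + 1856 = 4112 bp
Sorted largest to smallest: 4112, 2885 bp.

4112, 2885 bp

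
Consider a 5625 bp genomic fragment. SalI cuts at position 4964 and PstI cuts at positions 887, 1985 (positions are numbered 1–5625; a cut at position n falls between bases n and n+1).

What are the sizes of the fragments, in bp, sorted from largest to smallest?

Combined cut positions (sorted): 887, 1985, 4964.
Linear molecule, 3 cuts → 4 fragments:
  887 − 0 = 887 bp
  1985 − 887 = 1098 bp
  4964 − 1985 = 2979 bp
  5625 − 4964 = 661 bp
Sorted largest to smallest: 2979, 1098, 887, 661 bp.

2979, 1098, 887, 661 bp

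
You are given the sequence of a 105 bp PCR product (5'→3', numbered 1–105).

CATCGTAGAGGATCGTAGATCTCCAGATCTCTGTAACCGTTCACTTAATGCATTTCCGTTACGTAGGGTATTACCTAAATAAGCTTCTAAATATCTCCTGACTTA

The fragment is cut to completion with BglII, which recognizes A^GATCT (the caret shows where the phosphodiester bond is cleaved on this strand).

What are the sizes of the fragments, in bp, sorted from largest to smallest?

80, 17, 8 bp

BglII sites (AGATCT) start at positions 17, 25.
BglII cuts after the first base of each site, so after positions 17, 25.
Linear molecule, 2 cuts → 3 fragments:
  1–17 → 17 bp
  18–25 → 8 bp
  26–105 → 80 bp
Sorted largest to smallest: 80, 17, 8 bp.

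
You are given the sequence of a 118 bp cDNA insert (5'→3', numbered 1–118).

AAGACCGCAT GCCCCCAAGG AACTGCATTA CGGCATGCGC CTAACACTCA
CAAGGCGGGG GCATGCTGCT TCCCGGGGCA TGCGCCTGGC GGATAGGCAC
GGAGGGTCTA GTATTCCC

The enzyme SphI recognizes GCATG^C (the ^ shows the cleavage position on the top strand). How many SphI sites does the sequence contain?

4

GCATGC occurs starting at positions 7, 33, 61, 78.
SphI cuts at 4 sites.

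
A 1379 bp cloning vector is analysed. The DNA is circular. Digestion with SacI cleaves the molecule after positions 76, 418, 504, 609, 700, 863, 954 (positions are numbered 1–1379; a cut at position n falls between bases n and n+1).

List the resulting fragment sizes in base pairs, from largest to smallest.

Circular molecule, 7 cuts → 7 fragments:
  418 − 76 = 342 bp
  504 − 418 = 86 bp
  609 − 504 = 105 bp
  700 − 609 = 91 bp
  863 − 700 = 163 bp
  954 − 863 = 91 bp
  wrap: 1379 − 954 + 76 = 501 bp
Sorted largest to smallest: 501, 342, 163, 105, 91, 91, 86 bp.

501, 342, 163, 105, 91, 91, 86 bp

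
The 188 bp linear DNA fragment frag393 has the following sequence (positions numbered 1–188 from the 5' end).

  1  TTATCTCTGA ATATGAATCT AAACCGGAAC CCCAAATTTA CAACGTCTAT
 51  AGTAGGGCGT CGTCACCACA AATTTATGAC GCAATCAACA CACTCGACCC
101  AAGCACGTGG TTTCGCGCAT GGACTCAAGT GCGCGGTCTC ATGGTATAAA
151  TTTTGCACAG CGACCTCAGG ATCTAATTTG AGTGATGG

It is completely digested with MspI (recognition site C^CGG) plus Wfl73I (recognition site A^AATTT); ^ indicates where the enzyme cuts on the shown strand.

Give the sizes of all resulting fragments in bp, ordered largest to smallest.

The MspI site (CCGG) starts at position 24.
MspI cuts after the first base of each site, so after position 24.
Wfl73I sites (AAATTT) start at positions 34, 70, 148.
Wfl73I cuts after the first base of each site, so after positions 34, 70, 148.
Combined cut positions: 24, 34, 70, 148.
Linear molecule, 4 cuts → 5 fragments:
  1–24 → 24 bp
  25–34 → 10 bp
  35–70 → 36 bp
  71–148 → 78 bp
  149–188 → 40 bp
Sorted largest to smallest: 78, 40, 36, 24, 10 bp.

78, 40, 36, 24, 10 bp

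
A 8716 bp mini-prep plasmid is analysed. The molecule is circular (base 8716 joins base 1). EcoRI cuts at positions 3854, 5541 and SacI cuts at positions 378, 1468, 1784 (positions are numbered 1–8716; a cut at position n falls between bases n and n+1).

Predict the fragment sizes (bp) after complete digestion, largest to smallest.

Combined cut positions (sorted): 378, 1468, 1784, 3854, 5541.
Circular molecule, 5 cuts → 5 fragments:
  1468 − 378 = 1090 bp
  1784 − 1468 = 316 bp
  3854 − 1784 = 2070 bp
  5541 − 3854 = 1687 bp
  wrap: 8716 − 5541 + 378 = 3553 bp
Sorted largest to smallest: 3553, 2070, 1687, 1090, 316 bp.

3553, 2070, 1687, 1090, 316 bp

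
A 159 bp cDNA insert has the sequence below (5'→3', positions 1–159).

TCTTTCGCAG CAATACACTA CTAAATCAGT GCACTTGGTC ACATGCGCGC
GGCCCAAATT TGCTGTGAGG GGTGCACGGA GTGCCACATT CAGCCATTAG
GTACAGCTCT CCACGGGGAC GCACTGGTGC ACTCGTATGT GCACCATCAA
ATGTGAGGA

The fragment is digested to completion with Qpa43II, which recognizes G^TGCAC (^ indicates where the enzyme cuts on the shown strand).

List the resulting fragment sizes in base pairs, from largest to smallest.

55, 43, 29, 20, 12 bp

Qpa43II sites (GTGCAC) start at positions 29, 72, 127, 139.
Qpa43II cuts after the first base of each site, so after positions 29, 72, 127, 139.
Linear molecule, 4 cuts → 5 fragments:
  1–29 → 29 bp
  30–72 → 43 bp
  73–127 → 55 bp
  128–139 → 12 bp
  140–159 → 20 bp
Sorted largest to smallest: 55, 43, 29, 20, 12 bp.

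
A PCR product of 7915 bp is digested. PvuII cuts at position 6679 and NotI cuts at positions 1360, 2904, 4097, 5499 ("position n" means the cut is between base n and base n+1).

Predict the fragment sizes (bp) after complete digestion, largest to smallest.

Combined cut positions (sorted): 1360, 2904, 4097, 5499, 6679.
Linear molecule, 5 cuts → 6 fragments:
  1360 − 0 = 1360 bp
  2904 − 1360 = 1544 bp
  4097 − 2904 = 1193 bp
  5499 − 4097 = 1402 bp
  6679 − 5499 = 1180 bp
  7915 − 6679 = 1236 bp
Sorted largest to smallest: 1544, 1402, 1360, 1236, 1193, 1180 bp.

1544, 1402, 1360, 1236, 1193, 1180 bp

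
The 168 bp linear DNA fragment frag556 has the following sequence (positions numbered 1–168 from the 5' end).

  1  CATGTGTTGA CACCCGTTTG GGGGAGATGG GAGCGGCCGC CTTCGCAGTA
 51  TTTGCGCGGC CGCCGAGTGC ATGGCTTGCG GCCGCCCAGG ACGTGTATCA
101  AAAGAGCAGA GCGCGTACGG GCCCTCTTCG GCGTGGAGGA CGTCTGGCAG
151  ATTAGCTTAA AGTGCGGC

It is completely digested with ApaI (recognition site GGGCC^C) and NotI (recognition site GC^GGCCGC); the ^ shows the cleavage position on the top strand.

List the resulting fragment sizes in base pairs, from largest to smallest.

45, 44, 34, 23, 22 bp

The ApaI site (GGGCCC) starts at position 119.
ApaI cuts after base 5 of each site (before the last base), so after position 123.
NotI sites (GCGGCCGC) start at positions 33, 56, 78.
NotI cuts after base 2 of each site, so after positions 34, 57, 79.
Combined cut positions: 34, 57, 79, 123.
Linear molecule, 4 cuts → 5 fragments:
  1–34 → 34 bp
  35–57 → 23 bp
  58–79 → 22 bp
  80–123 → 44 bp
  124–168 → 45 bp
Sorted largest to smallest: 45, 44, 34, 23, 22 bp.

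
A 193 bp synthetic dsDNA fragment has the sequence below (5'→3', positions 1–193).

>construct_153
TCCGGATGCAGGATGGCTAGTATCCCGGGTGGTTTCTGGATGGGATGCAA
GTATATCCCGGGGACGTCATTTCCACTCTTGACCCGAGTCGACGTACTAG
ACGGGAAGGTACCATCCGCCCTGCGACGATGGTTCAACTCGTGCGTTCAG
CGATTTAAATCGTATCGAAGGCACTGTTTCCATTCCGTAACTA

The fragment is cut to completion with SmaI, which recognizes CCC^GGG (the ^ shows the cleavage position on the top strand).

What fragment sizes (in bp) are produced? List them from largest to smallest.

134, 33, 26 bp

SmaI sites (CCCGGG) start at positions 24, 57.
SmaI cuts after base 3 of each site, so after positions 26, 59.
Linear molecule, 2 cuts → 3 fragments:
  1–26 → 26 bp
  27–59 → 33 bp
  60–193 → 134 bp
Sorted largest to smallest: 134, 33, 26 bp.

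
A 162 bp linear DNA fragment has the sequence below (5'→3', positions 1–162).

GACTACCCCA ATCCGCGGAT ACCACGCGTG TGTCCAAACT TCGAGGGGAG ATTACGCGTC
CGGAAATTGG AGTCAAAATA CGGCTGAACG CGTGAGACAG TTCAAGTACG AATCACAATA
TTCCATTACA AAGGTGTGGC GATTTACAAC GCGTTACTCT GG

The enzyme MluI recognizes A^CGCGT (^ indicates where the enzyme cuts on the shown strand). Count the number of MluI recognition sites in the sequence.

ACGCGT occurs starting at positions 24, 54, 88, 149.
MluI cuts at 4 sites.

4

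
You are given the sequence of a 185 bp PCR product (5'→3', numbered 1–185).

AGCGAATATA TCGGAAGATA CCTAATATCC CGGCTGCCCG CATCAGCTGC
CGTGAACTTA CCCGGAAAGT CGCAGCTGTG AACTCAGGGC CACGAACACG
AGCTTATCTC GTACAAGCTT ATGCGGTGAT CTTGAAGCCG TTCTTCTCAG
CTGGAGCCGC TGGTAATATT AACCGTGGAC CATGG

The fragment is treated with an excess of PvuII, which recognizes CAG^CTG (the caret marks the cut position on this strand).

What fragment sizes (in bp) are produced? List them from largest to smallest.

75, 46, 35, 29 bp

PvuII sites (CAGCTG) start at positions 44, 73, 148.
PvuII cuts after base 3 of each site, so after positions 46, 75, 150.
Linear molecule, 3 cuts → 4 fragments:
  1–46 → 46 bp
  47–75 → 29 bp
  76–150 → 75 bp
  151–185 → 35 bp
Sorted largest to smallest: 75, 46, 35, 29 bp.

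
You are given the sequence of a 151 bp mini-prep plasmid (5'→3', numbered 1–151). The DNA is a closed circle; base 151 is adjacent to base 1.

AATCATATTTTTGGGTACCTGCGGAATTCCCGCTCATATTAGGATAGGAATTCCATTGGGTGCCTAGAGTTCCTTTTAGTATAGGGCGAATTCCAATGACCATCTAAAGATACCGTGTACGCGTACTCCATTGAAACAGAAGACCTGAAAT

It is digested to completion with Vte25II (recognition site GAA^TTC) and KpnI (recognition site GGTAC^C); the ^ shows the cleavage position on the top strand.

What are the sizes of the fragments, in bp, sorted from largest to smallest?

Vte25II sites (GAATTC) start at positions 24, 48, 88.
Vte25II cuts after base 3 of each site, so after positions 26, 50, 90.
The KpnI site (GGTACC) starts at position 14.
KpnI cuts after base 5 of each site (before the last base), so after position 18.
Combined cut positions: 18, 26, 50, 90.
Circular molecule, 4 cuts → 4 fragments:
  19–26 → 8 bp
  27–50 → 24 bp
  51–90 → 40 bp
  91–151 then 1–18 → 61 + 18 = 79 bp
Sorted largest to smallest: 79, 40, 24, 8 bp.

79, 40, 24, 8 bp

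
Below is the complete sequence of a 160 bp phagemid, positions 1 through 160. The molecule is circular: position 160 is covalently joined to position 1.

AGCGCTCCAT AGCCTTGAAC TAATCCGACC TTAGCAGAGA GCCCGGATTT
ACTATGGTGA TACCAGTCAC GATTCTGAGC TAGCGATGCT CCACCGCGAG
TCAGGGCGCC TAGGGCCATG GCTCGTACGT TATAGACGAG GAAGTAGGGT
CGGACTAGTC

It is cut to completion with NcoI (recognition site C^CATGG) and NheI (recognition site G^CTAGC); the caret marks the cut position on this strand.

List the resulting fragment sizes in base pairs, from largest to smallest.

The NcoI site (CCATGG) starts at position 116.
NcoI cuts after the first base of each site, so after position 116.
The NheI site (GCTAGC) starts at position 79.
NheI cuts after the first base of each site, so after position 79.
Combined cut positions: 79, 116.
Circular molecule, 2 cuts → 2 fragments:
  80–116 → 37 bp
  117–160 then 1–79 → 44 + 79 = 123 bp
Sorted largest to smallest: 123, 37 bp.

123, 37 bp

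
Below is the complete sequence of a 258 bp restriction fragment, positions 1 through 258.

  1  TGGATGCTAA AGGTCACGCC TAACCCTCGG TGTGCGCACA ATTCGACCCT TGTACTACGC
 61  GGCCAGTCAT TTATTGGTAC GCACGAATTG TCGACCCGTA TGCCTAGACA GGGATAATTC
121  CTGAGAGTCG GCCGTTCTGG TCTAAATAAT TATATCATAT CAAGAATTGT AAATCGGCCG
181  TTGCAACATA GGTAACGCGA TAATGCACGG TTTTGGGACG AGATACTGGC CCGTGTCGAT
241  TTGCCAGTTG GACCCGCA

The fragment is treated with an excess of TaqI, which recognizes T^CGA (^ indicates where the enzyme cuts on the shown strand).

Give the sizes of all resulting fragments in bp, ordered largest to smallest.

145, 48, 43, 22 bp

TaqI sites (TCGA) start at positions 43, 91, 236.
TaqI cuts after the first base of each site, so after positions 43, 91, 236.
Linear molecule, 3 cuts → 4 fragments:
  1–43 → 43 bp
  44–91 → 48 bp
  92–236 → 145 bp
  237–258 → 22 bp
Sorted largest to smallest: 145, 48, 43, 22 bp.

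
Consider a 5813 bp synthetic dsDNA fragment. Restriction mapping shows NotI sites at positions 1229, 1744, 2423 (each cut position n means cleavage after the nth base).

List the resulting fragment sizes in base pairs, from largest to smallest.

Linear molecule, 3 cuts → 4 fragments:
  1229 − 0 = 1229 bp
  1744 − 1229 = 515 bp
  2423 − 1744 = 679 bp
  5813 − 2423 = 3390 bp
Sorted largest to smallest: 3390, 1229, 679, 515 bp.

3390, 1229, 679, 515 bp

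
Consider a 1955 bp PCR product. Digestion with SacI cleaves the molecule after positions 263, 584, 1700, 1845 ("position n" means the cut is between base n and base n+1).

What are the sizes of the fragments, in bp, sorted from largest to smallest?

Linear molecule, 4 cuts → 5 fragments:
  263 − 0 = 263 bp
  584 − 263 = 321 bp
  1700 − 584 = 1116 bp
  1845 − 1700 = 145 bp
  1955 − 1845 = 110 bp
Sorted largest to smallest: 1116, 321, 263, 145, 110 bp.

1116, 321, 263, 145, 110 bp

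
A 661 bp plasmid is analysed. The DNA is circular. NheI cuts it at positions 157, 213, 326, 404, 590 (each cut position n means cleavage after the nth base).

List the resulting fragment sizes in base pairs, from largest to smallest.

228, 186, 113, 78, 56 bp

Circular molecule, 5 cuts → 5 fragments:
  213 − 157 = 56 bp
  326 − 213 = 113 bp
  404 − 326 = 78 bp
  590 − 404 = 186 bp
  wrap: 661 − 590 + 157 = 228 bp
Sorted largest to smallest: 228, 186, 113, 78, 56 bp.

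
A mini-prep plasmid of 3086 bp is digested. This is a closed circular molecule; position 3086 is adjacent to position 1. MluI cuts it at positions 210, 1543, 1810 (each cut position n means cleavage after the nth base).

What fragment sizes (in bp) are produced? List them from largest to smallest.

1486, 1333, 267 bp

Circular molecule, 3 cuts → 3 fragments:
  1543 − 210 = 1333 bp
  1810 − 1543 = 267 bp
  wrap: 3086 − 1810 + 210 = 1486 bp
Sorted largest to smallest: 1486, 1333, 267 bp.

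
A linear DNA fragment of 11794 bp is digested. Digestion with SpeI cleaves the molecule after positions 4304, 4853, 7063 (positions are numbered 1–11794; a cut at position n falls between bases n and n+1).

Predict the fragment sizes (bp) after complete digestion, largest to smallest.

4731, 4304, 2210, 549 bp

Linear molecule, 3 cuts → 4 fragments:
  4304 − 0 = 4304 bp
  4853 − 4304 = 549 bp
  7063 − 4853 = 2210 bp
  11794 − 7063 = 4731 bp
Sorted largest to smallest: 4731, 4304, 2210, 549 bp.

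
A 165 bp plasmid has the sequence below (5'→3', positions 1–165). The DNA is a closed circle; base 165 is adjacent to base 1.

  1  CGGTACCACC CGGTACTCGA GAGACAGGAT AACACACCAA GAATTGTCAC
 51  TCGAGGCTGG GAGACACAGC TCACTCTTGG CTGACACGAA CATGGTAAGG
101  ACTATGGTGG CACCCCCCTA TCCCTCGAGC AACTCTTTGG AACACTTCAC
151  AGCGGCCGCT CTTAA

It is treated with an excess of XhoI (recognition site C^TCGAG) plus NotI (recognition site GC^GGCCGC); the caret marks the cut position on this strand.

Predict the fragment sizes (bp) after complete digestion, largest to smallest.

74, 34, 29, 28 bp

XhoI sites (CTCGAG) start at positions 16, 50, 124.
XhoI cuts after the first base of each site, so after positions 16, 50, 124.
The NotI site (GCGGCCGC) starts at position 152.
NotI cuts after base 2 of each site, so after position 153.
Combined cut positions: 16, 50, 124, 153.
Circular molecule, 4 cuts → 4 fragments:
  17–50 → 34 bp
  51–124 → 74 bp
  125–153 → 29 bp
  154–165 then 1–16 → 12 + 16 = 28 bp
Sorted largest to smallest: 74, 34, 29, 28 bp.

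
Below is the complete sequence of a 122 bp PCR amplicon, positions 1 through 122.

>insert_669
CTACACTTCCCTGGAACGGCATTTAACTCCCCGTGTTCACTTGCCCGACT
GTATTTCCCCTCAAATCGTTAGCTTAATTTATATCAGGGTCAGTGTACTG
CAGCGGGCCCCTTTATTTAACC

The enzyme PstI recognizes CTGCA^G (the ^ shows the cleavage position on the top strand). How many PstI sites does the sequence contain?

1

CTGCAG occurs starting at position 98.
PstI cuts at 1 site.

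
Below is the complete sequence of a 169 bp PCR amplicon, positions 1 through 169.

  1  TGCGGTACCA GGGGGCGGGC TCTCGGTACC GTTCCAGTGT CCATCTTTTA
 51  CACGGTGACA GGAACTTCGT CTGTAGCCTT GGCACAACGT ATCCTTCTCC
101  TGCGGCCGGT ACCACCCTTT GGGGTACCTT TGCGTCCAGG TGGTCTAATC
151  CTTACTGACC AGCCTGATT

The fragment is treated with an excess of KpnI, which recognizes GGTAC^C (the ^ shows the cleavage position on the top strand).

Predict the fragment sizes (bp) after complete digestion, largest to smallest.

KpnI sites (GGTACC) start at positions 4, 25, 108, 123.
KpnI cuts after base 5 of each site (before the last base), so after positions 8, 29, 112, 127.
Linear molecule, 4 cuts → 5 fragments:
  1–8 → 8 bp
  9–29 → 21 bp
  30–112 → 83 bp
  113–127 → 15 bp
  128–169 → 42 bp
Sorted largest to smallest: 83, 42, 21, 15, 8 bp.

83, 42, 21, 15, 8 bp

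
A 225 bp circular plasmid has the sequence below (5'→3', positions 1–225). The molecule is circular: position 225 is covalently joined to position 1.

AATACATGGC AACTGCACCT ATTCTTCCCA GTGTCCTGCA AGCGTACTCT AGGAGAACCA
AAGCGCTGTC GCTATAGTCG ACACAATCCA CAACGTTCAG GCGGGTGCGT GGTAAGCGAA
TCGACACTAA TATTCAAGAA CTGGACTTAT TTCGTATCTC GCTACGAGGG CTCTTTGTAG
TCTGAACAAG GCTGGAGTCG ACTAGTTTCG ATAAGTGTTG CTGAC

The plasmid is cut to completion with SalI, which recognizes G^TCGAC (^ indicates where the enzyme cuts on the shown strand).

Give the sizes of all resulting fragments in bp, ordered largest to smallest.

120, 105 bp

SalI sites (GTCGAC) start at positions 77, 197.
SalI cuts after the first base of each site, so after positions 77, 197.
Circular molecule, 2 cuts → 2 fragments:
  78–197 → 120 bp
  198–225 then 1–77 → 28 + 77 = 105 bp
Sorted largest to smallest: 120, 105 bp.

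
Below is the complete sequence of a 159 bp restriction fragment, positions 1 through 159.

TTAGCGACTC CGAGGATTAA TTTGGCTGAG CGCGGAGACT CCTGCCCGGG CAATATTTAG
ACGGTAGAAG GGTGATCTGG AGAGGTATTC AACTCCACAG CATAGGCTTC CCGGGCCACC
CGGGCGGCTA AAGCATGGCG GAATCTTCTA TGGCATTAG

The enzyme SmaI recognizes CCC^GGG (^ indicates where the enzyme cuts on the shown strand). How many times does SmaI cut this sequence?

3

CCCGGG occurs starting at positions 45, 110, 119.
SmaI cuts at 3 sites.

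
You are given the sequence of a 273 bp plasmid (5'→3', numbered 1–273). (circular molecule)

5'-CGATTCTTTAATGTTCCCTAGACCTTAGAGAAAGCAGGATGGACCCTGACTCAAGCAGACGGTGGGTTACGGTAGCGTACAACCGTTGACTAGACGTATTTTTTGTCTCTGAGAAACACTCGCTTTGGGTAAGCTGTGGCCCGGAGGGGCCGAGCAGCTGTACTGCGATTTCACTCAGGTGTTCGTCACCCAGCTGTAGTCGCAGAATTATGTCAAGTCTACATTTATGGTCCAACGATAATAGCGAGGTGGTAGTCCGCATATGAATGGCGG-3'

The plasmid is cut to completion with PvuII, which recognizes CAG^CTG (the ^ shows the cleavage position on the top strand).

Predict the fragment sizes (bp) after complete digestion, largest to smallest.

PvuII sites (CAGCTG) start at positions 155, 191.
PvuII cuts after base 3 of each site, so after positions 157, 193.
Circular molecule, 2 cuts → 2 fragments:
  158–193 → 36 bp
  194–273 then 1–157 → 80 + 157 = 237 bp
Sorted largest to smallest: 237, 36 bp.

237, 36 bp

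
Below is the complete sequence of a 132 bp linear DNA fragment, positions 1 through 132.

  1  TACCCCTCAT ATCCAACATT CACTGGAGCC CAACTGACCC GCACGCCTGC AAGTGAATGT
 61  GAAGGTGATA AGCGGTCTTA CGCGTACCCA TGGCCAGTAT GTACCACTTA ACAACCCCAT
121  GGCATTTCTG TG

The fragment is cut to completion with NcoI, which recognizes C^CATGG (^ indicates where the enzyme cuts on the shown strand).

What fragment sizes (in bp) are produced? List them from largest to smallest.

88, 29, 15 bp

NcoI sites (CCATGG) start at positions 88, 117.
NcoI cuts after the first base of each site, so after positions 88, 117.
Linear molecule, 2 cuts → 3 fragments:
  1–88 → 88 bp
  89–117 → 29 bp
  118–132 → 15 bp
Sorted largest to smallest: 88, 29, 15 bp.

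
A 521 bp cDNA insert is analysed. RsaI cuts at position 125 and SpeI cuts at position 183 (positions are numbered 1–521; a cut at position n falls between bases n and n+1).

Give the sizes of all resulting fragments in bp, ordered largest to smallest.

Combined cut positions (sorted): 125, 183.
Linear molecule, 2 cuts → 3 fragments:
  125 − 0 = 125 bp
  183 − 125 = 58 bp
  521 − 183 = 338 bp
Sorted largest to smallest: 338, 125, 58 bp.

338, 125, 58 bp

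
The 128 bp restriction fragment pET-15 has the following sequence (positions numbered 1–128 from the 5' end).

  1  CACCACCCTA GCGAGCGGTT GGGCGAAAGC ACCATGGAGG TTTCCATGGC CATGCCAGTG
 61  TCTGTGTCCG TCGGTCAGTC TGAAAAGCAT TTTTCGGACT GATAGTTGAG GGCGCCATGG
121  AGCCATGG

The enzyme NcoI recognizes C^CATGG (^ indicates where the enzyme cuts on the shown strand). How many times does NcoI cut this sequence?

4

CCATGG occurs starting at positions 32, 44, 115, 123.
NcoI cuts at 4 sites.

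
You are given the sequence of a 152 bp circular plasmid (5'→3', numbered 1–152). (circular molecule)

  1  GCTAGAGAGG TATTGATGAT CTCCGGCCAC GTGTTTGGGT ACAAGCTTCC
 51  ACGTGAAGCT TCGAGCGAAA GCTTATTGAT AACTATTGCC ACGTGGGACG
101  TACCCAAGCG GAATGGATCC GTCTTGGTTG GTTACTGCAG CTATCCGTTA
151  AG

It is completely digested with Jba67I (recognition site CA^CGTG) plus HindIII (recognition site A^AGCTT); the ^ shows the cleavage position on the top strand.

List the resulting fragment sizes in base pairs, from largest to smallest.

90, 22, 14, 13, 8, 5 bp

Jba67I sites (CACGTG) start at positions 28, 50, 90.
Jba67I cuts after base 2 of each site, so after positions 29, 51, 91.
HindIII sites (AAGCTT) start at positions 43, 56, 69.
HindIII cuts after the first base of each site, so after positions 43, 56, 69.
Combined cut positions: 29, 43, 51, 56, 69, 91.
Circular molecule, 6 cuts → 6 fragments:
  30–43 → 14 bp
  44–51 → 8 bp
  52–56 → 5 bp
  57–69 → 13 bp
  70–91 → 22 bp
  92–152 then 1–29 → 61 + 29 = 90 bp
Sorted largest to smallest: 90, 22, 14, 13, 8, 5 bp.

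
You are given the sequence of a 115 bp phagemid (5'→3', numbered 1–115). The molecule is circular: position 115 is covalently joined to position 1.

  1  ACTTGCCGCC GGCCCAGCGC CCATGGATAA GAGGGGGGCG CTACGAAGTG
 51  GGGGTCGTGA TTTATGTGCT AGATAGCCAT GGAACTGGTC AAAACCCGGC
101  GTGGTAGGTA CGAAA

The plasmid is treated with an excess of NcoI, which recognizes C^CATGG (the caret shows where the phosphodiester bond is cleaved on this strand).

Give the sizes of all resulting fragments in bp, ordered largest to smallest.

NcoI sites (CCATGG) start at positions 21, 77.
NcoI cuts after the first base of each site, so after positions 21, 77.
Circular molecule, 2 cuts → 2 fragments:
  22–77 → 56 bp
  78–115 then 1–21 → 38 + 21 = 59 bp
Sorted largest to smallest: 59, 56 bp.

59, 56 bp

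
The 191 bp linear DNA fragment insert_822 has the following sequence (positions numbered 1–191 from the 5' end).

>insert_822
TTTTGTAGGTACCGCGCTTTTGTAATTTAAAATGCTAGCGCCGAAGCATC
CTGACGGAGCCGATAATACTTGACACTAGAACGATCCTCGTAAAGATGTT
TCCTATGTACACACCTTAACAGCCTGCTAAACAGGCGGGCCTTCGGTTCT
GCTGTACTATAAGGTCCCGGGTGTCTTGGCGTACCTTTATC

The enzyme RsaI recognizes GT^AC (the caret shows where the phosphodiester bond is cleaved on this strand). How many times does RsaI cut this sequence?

4

GTAC occurs starting at positions 9, 107, 154, 181.
RsaI cuts at 4 sites.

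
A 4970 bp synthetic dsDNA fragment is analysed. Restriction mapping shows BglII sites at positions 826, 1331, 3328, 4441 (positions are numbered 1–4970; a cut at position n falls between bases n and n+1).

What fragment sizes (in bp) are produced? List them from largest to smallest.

1997, 1113, 826, 529, 505 bp

Linear molecule, 4 cuts → 5 fragments:
  826 − 0 = 826 bp
  1331 − 826 = 505 bp
  3328 − 1331 = 1997 bp
  4441 − 3328 = 1113 bp
  4970 − 4441 = 529 bp
Sorted largest to smallest: 1997, 1113, 826, 529, 505 bp.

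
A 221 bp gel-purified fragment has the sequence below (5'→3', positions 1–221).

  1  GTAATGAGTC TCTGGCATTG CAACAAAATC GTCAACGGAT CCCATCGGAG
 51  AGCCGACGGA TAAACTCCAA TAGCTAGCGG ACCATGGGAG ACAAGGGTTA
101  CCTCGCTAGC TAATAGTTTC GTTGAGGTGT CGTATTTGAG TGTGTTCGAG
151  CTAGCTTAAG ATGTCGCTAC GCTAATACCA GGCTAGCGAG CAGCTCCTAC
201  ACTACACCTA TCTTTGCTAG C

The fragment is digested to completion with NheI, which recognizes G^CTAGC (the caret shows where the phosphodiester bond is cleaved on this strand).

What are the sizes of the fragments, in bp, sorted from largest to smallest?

73, 45, 34, 32, 32, 5 bp

NheI sites (GCTAGC) start at positions 73, 105, 150, 182, 216.
NheI cuts after the first base of each site, so after positions 73, 105, 150, 182, 216.
Linear molecule, 5 cuts → 6 fragments:
  1–73 → 73 bp
  74–105 → 32 bp
  106–150 → 45 bp
  151–182 → 32 bp
  183–216 → 34 bp
  217–221 → 5 bp
Sorted largest to smallest: 73, 45, 34, 32, 32, 5 bp.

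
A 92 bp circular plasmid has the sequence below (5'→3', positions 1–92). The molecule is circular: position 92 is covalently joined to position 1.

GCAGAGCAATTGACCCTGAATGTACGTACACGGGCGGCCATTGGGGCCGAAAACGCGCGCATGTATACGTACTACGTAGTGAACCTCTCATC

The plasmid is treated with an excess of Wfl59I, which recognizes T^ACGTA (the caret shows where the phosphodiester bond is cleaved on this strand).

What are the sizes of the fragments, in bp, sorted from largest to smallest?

Wfl59I sites (TACGTA) start at positions 23, 66, 73.
Wfl59I cuts after the first base of each site, so after positions 23, 66, 73.
Circular molecule, 3 cuts → 3 fragments:
  24–66 → 43 bp
  67–73 → 7 bp
  74–92 then 1–23 → 19 + 23 = 42 bp
Sorted largest to smallest: 43, 42, 7 bp.

43, 42, 7 bp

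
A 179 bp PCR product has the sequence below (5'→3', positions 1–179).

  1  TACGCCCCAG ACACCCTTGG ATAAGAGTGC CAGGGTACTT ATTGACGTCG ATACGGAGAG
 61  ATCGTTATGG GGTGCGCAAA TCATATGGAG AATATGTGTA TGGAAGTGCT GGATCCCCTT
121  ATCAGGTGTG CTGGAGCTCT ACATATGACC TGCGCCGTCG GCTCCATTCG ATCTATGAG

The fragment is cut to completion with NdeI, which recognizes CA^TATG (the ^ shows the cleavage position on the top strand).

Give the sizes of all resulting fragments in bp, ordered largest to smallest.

NdeI sites (CATATG) start at positions 82, 142.
NdeI cuts after base 2 of each site, so after positions 83, 143.
Linear molecule, 2 cuts → 3 fragments:
  1–83 → 83 bp
  84–143 → 60 bp
  144–179 → 36 bp
Sorted largest to smallest: 83, 60, 36 bp.

83, 60, 36 bp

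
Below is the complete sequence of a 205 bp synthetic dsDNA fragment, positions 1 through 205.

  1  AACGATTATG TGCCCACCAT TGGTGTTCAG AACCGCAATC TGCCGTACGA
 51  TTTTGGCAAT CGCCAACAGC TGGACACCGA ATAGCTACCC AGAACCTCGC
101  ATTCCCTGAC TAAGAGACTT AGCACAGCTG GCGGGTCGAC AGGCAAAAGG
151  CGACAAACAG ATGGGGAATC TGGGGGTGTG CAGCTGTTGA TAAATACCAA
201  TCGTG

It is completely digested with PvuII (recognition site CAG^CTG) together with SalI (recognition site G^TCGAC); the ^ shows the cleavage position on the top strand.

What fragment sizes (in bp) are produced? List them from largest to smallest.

69, 58, 48, 22, 8 bp

PvuII sites (CAGCTG) start at positions 67, 125, 181.
PvuII cuts after base 3 of each site, so after positions 69, 127, 183.
The SalI site (GTCGAC) starts at position 135.
SalI cuts after the first base of each site, so after position 135.
Combined cut positions: 69, 127, 135, 183.
Linear molecule, 4 cuts → 5 fragments:
  1–69 → 69 bp
  70–127 → 58 bp
  128–135 → 8 bp
  136–183 → 48 bp
  184–205 → 22 bp
Sorted largest to smallest: 69, 58, 48, 22, 8 bp.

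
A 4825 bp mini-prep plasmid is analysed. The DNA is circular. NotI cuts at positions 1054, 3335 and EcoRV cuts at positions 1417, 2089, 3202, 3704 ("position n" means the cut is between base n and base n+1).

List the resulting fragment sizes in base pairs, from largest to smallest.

2175, 1113, 672, 369, 363, 133 bp

Combined cut positions (sorted): 1054, 1417, 2089, 3202, 3335, 3704.
Circular molecule, 6 cuts → 6 fragments:
  1417 − 1054 = 363 bp
  2089 − 1417 = 672 bp
  3202 − 2089 = 1113 bp
  3335 − 3202 = 133 bp
  3704 − 3335 = 369 bp
  wrap: 4825 − 3704 + 1054 = 2175 bp
Sorted largest to smallest: 2175, 1113, 672, 369, 363, 133 bp.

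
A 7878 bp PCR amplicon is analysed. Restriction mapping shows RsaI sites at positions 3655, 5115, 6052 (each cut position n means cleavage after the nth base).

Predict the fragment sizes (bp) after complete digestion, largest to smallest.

Linear molecule, 3 cuts → 4 fragments:
  3655 − 0 = 3655 bp
  5115 − 3655 = 1460 bp
  6052 − 5115 = 937 bp
  7878 − 6052 = 1826 bp
Sorted largest to smallest: 3655, 1826, 1460, 937 bp.

3655, 1826, 1460, 937 bp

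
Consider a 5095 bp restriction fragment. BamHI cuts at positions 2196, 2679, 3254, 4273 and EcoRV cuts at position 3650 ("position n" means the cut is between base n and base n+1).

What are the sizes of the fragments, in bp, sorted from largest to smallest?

2196, 822, 623, 575, 483, 396 bp

Combined cut positions (sorted): 2196, 2679, 3254, 3650, 4273.
Linear molecule, 5 cuts → 6 fragments:
  2196 − 0 = 2196 bp
  2679 − 2196 = 483 bp
  3254 − 2679 = 575 bp
  3650 − 3254 = 396 bp
  4273 − 3650 = 623 bp
  5095 − 4273 = 822 bp
Sorted largest to smallest: 2196, 822, 623, 575, 483, 396 bp.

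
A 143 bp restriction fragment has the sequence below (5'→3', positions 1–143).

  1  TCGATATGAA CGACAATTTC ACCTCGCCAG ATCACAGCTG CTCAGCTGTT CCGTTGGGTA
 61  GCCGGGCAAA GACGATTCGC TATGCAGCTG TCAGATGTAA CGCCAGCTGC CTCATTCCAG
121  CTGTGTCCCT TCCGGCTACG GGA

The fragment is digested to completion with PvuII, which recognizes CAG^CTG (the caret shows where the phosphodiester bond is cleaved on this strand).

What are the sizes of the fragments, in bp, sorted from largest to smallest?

PvuII sites (CAGCTG) start at positions 35, 43, 85, 104, 118.
PvuII cuts after base 3 of each site, so after positions 37, 45, 87, 106, 120.
Linear molecule, 5 cuts → 6 fragments:
  1–37 → 37 bp
  38–45 → 8 bp
  46–87 → 42 bp
  88–106 → 19 bp
  107–120 → 14 bp
  121–143 → 23 bp
Sorted largest to smallest: 42, 37, 23, 19, 14, 8 bp.

42, 37, 23, 19, 14, 8 bp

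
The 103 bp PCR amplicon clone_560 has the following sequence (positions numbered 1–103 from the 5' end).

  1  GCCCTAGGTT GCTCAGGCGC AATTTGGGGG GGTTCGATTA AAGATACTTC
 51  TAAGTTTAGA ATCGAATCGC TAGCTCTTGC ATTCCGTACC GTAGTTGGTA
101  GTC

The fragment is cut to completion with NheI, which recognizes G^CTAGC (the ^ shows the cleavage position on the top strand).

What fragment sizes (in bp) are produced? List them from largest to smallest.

The NheI site (GCTAGC) starts at position 69.
NheI cuts after the first base of each site, so after position 69.
Linear molecule, 1 cut → 2 fragments:
  1–69 → 69 bp
  70–103 → 34 bp
Sorted largest to smallest: 69, 34 bp.

69, 34 bp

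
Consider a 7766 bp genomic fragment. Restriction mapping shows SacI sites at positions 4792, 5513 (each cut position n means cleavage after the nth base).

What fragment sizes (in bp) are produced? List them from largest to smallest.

4792, 2253, 721 bp

Linear molecule, 2 cuts → 3 fragments:
  4792 − 0 = 4792 bp
  5513 − 4792 = 721 bp
  7766 − 5513 = 2253 bp
Sorted largest to smallest: 4792, 2253, 721 bp.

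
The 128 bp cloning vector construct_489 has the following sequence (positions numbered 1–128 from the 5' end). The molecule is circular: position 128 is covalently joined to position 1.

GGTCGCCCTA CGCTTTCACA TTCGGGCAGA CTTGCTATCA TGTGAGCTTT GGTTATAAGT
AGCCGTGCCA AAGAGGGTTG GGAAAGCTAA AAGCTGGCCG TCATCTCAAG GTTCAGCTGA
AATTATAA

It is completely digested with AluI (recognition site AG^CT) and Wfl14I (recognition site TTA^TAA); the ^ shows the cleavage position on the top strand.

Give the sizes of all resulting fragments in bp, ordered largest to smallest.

49, 31, 23, 9, 9, 7 bp

AluI sites (AGCT) start at positions 45, 85, 92, 115.
AluI cuts after base 2 of each site, so after positions 46, 86, 93, 116.
Wfl14I sites (TTATAA) start at positions 53, 123.
Wfl14I cuts after base 3 of each site, so after positions 55, 125.
Combined cut positions: 46, 55, 86, 93, 116, 125.
Circular molecule, 6 cuts → 6 fragments:
  47–55 → 9 bp
  56–86 → 31 bp
  87–93 → 7 bp
  94–116 → 23 bp
  117–125 → 9 bp
  126–128 then 1–46 → 3 + 46 = 49 bp
Sorted largest to smallest: 49, 31, 23, 9, 9, 7 bp.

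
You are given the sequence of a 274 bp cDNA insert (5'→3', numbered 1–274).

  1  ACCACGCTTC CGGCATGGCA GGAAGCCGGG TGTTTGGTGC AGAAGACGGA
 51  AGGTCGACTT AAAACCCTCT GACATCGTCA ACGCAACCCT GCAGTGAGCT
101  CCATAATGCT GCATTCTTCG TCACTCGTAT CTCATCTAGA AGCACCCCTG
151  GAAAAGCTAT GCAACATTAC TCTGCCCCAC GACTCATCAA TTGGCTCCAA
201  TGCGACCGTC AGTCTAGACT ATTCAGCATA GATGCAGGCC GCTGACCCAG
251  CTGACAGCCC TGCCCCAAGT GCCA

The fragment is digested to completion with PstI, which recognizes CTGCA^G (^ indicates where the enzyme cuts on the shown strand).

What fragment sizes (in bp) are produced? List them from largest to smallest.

The PstI site (CTGCAG) starts at position 89.
PstI cuts after base 5 of each site (before the last base), so after position 93.
Linear molecule, 1 cut → 2 fragments:
  1–93 → 93 bp
  94–274 → 181 bp
Sorted largest to smallest: 181, 93 bp.

181, 93 bp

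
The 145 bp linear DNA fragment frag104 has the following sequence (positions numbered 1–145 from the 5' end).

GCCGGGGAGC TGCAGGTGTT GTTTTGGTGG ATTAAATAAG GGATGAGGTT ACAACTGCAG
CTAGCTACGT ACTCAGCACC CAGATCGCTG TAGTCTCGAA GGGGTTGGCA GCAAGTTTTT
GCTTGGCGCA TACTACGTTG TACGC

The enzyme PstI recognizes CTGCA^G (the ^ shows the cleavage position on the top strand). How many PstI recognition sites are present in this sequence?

2

CTGCAG occurs starting at positions 10, 55.
PstI cuts at 2 sites.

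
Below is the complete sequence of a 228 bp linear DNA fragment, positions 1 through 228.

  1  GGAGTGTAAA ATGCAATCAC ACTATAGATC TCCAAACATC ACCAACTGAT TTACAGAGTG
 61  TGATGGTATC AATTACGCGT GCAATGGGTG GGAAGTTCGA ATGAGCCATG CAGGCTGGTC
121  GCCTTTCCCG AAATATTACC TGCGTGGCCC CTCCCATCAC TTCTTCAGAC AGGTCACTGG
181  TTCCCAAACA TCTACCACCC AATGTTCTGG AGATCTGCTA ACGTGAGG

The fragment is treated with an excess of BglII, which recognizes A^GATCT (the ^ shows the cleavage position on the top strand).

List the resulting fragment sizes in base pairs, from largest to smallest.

185, 26, 17 bp

BglII sites (AGATCT) start at positions 26, 211.
BglII cuts after the first base of each site, so after positions 26, 211.
Linear molecule, 2 cuts → 3 fragments:
  1–26 → 26 bp
  27–211 → 185 bp
  212–228 → 17 bp
Sorted largest to smallest: 185, 26, 17 bp.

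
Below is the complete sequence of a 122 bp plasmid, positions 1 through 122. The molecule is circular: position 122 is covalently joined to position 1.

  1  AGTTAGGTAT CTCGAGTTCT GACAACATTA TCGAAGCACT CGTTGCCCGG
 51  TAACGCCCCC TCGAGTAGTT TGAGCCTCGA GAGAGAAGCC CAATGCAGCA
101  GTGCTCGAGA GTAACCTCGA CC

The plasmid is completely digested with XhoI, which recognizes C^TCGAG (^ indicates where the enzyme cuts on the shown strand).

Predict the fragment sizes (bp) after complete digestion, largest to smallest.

XhoI sites (CTCGAG) start at positions 11, 60, 76, 104.
XhoI cuts after the first base of each site, so after positions 11, 60, 76, 104.
Circular molecule, 4 cuts → 4 fragments:
  12–60 → 49 bp
  61–76 → 16 bp
  77–104 → 28 bp
  105–122 then 1–11 → 18 + 11 = 29 bp
Sorted largest to smallest: 49, 29, 28, 16 bp.

49, 29, 28, 16 bp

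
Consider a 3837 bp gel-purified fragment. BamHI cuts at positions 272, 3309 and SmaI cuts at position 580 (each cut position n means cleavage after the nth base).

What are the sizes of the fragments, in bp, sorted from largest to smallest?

Combined cut positions (sorted): 272, 580, 3309.
Linear molecule, 3 cuts → 4 fragments:
  272 − 0 = 272 bp
  580 − 272 = 308 bp
  3309 − 580 = 2729 bp
  3837 − 3309 = 528 bp
Sorted largest to smallest: 2729, 528, 308, 272 bp.

2729, 528, 308, 272 bp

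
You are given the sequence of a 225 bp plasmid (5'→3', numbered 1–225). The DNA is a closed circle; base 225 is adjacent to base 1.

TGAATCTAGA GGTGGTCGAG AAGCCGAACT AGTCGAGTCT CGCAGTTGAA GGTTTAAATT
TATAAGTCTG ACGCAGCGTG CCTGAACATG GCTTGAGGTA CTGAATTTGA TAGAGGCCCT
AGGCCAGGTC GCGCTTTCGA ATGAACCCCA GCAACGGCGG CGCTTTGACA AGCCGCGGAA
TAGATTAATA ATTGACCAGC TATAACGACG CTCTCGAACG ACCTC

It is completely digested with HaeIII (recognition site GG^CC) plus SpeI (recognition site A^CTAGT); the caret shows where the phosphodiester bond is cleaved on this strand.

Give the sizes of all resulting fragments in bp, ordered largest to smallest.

HaeIII sites (GGCC) start at positions 115, 122.
HaeIII cuts after base 2 of each site, so after positions 116, 123.
The SpeI site (ACTAGT) starts at position 28.
SpeI cuts after the first base of each site, so after position 28.
Combined cut positions: 28, 116, 123.
Circular molecule, 3 cuts → 3 fragments:
  29–116 → 88 bp
  117–123 → 7 bp
  124–225 then 1–28 → 102 + 28 = 130 bp
Sorted largest to smallest: 130, 88, 7 bp.

130, 88, 7 bp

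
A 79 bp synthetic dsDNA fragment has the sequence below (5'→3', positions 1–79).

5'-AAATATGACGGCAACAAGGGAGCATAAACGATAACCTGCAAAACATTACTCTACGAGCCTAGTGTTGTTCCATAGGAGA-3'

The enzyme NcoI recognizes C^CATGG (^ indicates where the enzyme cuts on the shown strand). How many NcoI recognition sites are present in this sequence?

0

No occurrence of CCATGG is present in the sequence.
NcoI does not cut: 0 sites.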